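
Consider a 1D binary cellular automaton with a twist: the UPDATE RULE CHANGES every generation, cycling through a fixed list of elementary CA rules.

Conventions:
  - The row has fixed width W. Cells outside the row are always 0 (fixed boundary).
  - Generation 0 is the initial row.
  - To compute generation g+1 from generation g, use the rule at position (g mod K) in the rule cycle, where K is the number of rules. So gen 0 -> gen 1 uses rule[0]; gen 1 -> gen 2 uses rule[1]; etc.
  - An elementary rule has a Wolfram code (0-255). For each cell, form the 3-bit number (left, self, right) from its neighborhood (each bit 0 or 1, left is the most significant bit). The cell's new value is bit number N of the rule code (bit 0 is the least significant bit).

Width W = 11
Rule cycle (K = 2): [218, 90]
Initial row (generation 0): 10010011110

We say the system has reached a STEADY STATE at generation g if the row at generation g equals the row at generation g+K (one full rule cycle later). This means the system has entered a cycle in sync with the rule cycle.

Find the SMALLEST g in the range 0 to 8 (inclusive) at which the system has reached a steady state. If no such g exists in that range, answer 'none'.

Answer: none

Derivation:
Gen 0: 10010011110
Gen 1 (rule 218): 01101111111
Gen 2 (rule 90): 11101000001
Gen 3 (rule 218): 11100100010
Gen 4 (rule 90): 10111010101
Gen 5 (rule 218): 00111000000
Gen 6 (rule 90): 01101100000
Gen 7 (rule 218): 11101110000
Gen 8 (rule 90): 10101011000
Gen 9 (rule 218): 00000011100
Gen 10 (rule 90): 00000110110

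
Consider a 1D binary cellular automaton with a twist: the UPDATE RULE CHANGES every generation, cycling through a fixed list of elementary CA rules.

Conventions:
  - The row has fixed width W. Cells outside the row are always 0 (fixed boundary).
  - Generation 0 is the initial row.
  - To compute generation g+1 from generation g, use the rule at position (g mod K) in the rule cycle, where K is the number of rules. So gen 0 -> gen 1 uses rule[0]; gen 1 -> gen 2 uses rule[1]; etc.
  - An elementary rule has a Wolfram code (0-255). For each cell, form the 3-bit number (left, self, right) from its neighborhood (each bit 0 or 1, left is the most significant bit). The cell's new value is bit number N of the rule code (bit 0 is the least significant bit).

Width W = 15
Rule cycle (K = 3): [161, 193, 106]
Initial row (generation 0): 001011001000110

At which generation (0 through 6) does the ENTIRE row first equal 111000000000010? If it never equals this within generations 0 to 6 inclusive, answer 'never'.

Answer: 4

Derivation:
Gen 0: 001011001000110
Gen 1 (rule 161): 100100000010000
Gen 2 (rule 193): 000001111000111
Gen 3 (rule 106): 000011001001101
Gen 4 (rule 161): 111000000000010
Gen 5 (rule 193): 011011111111000
Gen 6 (rule 106): 111110000001000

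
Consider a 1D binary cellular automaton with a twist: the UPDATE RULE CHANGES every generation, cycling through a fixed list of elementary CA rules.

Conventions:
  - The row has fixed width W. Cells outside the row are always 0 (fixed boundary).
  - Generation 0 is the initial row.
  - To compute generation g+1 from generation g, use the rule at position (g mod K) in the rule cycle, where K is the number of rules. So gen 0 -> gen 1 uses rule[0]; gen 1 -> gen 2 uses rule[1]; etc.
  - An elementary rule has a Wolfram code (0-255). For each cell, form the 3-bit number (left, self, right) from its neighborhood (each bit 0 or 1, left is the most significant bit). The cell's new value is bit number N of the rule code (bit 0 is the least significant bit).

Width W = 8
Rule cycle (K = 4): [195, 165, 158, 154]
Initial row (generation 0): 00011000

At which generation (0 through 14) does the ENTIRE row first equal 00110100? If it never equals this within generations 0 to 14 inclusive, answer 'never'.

Gen 0: 00011000
Gen 1 (rule 195): 11101011
Gen 2 (rule 165): 01011100
Gen 3 (rule 158): 11011010
Gen 4 (rule 154): 10010001
Gen 5 (rule 195): 00100110
Gen 6 (rule 165): 10100000
Gen 7 (rule 158): 10110000
Gen 8 (rule 154): 00101000
Gen 9 (rule 195): 11000011
Gen 10 (rule 165): 00011000
Gen 11 (rule 158): 00110100
Gen 12 (rule 154): 01100010
Gen 13 (rule 195): 10101100
Gen 14 (rule 165): 11110001

Answer: 11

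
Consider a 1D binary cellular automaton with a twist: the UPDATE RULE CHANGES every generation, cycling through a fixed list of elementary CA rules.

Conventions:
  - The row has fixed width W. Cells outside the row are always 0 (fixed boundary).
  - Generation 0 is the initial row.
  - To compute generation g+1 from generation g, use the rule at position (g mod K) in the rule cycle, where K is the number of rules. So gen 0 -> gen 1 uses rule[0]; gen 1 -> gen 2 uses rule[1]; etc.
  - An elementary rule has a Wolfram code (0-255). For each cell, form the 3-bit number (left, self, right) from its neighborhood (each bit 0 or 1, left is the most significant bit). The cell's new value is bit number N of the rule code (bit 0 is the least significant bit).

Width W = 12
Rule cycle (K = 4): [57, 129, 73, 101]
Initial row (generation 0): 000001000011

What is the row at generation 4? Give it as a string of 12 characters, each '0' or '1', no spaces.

Gen 0: 000001000011
Gen 1 (rule 57): 111100111010
Gen 2 (rule 129): 011000010000
Gen 3 (rule 73): 011011000111
Gen 4 (rule 101): 001101010001

Answer: 001101010001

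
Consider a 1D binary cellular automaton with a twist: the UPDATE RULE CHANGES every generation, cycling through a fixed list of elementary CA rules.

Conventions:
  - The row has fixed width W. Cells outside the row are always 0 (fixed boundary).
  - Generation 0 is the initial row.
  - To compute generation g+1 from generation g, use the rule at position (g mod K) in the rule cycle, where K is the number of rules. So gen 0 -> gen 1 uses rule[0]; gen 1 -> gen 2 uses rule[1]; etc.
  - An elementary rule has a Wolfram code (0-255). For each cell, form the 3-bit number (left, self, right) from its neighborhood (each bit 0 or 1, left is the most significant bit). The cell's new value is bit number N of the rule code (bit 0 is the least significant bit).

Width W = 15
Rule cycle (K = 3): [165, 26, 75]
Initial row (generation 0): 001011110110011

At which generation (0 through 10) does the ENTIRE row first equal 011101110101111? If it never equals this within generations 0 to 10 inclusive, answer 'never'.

Answer: never

Derivation:
Gen 0: 001011110110011
Gen 1 (rule 165): 101101101000000
Gen 2 (rule 26): 001001000100000
Gen 3 (rule 75): 110010011001111
Gen 4 (rule 165): 000010000000110
Gen 5 (rule 26): 000101000001101
Gen 6 (rule 75): 111000011111100
Gen 7 (rule 165): 010011001111001
Gen 8 (rule 26): 101110111000110
Gen 9 (rule 75): 001010101011110
Gen 10 (rule 165): 101111111101100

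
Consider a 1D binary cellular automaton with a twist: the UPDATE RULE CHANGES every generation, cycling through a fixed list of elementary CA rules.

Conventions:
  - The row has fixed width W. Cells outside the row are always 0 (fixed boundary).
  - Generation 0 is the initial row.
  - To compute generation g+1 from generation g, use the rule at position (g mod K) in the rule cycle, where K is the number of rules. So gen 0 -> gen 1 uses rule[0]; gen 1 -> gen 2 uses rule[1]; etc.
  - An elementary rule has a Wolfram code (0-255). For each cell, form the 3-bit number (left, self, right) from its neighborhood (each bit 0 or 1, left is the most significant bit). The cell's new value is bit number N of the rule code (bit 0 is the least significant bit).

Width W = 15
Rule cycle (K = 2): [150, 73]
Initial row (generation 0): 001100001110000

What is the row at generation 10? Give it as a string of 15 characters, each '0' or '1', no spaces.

Gen 0: 001100001110000
Gen 1 (rule 150): 010010010101000
Gen 2 (rule 73): 000000000000011
Gen 3 (rule 150): 000000000000100
Gen 4 (rule 73): 111111111110001
Gen 5 (rule 150): 011111111101011
Gen 6 (rule 73): 010000000100011
Gen 7 (rule 150): 111000001110100
Gen 8 (rule 73): 101011101010001
Gen 9 (rule 150): 101001001011011
Gen 10 (rule 73): 000000000011011

Answer: 000000000011011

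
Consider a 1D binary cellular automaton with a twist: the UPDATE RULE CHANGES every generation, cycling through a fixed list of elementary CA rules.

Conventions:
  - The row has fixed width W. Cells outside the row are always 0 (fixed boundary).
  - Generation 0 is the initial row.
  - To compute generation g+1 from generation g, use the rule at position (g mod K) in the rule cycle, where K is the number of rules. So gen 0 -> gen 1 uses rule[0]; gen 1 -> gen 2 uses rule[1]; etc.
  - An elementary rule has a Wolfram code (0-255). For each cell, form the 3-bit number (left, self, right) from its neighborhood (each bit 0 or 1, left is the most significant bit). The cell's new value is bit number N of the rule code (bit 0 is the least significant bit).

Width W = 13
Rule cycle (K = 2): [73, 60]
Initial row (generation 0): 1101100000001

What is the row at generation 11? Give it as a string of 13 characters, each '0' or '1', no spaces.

Answer: 1110110110001

Derivation:
Gen 0: 1101100000001
Gen 1 (rule 73): 1101101111100
Gen 2 (rule 60): 1011011000010
Gen 3 (rule 73): 0011011011000
Gen 4 (rule 60): 0010110110100
Gen 5 (rule 73): 1000110110001
Gen 6 (rule 60): 1100101101001
Gen 7 (rule 73): 1100001100000
Gen 8 (rule 60): 1010001010000
Gen 9 (rule 73): 0000100000111
Gen 10 (rule 60): 0000110000100
Gen 11 (rule 73): 1110110110001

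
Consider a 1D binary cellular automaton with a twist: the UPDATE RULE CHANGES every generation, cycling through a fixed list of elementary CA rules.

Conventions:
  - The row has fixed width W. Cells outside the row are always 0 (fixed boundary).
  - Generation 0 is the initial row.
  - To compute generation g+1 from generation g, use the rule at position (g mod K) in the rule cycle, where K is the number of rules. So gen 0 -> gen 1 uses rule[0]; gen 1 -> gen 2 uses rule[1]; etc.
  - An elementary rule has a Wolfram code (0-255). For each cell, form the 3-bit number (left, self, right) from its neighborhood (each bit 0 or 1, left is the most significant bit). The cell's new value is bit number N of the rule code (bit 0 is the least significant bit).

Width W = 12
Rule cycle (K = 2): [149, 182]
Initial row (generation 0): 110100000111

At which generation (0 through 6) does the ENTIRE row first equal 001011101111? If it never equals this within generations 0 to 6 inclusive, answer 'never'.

Answer: 2

Derivation:
Gen 0: 110100000111
Gen 1 (rule 149): 000111110010
Gen 2 (rule 182): 001011101111
Gen 3 (rule 149): 101001000110
Gen 4 (rule 182): 111111101001
Gen 5 (rule 149): 011111001101
Gen 6 (rule 182): 101110110011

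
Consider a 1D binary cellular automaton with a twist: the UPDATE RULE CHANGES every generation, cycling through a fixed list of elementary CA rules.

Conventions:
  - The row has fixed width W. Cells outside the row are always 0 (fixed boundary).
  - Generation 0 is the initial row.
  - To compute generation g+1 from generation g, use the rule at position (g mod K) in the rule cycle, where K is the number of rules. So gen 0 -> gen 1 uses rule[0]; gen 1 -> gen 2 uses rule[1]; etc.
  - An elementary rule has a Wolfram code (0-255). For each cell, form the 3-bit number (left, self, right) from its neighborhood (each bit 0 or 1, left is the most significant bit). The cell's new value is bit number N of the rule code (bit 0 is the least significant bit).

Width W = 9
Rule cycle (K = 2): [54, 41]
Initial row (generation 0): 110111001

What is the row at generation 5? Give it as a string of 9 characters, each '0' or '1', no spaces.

Gen 0: 110111001
Gen 1 (rule 54): 001000111
Gen 2 (rule 41): 100010100
Gen 3 (rule 54): 110111110
Gen 4 (rule 41): 101100000
Gen 5 (rule 54): 110010000

Answer: 110010000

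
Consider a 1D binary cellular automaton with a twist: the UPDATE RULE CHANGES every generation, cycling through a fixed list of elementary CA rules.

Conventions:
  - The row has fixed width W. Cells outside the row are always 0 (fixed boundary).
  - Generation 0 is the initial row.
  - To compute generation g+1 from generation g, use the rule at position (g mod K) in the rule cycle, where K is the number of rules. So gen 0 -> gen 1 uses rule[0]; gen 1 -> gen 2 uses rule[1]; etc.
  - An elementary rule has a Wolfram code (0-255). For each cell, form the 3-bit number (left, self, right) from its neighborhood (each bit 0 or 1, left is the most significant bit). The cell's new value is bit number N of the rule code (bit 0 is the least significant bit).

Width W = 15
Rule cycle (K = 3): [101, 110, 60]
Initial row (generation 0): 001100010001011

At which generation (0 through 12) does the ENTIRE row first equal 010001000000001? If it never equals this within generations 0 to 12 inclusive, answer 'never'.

Answer: 6

Derivation:
Gen 0: 001100010001011
Gen 1 (rule 101): 100101010101101
Gen 2 (rule 110): 101111111111111
Gen 3 (rule 60): 111000000000000
Gen 4 (rule 101): 001011111111111
Gen 5 (rule 110): 011110000000001
Gen 6 (rule 60): 010001000000001
Gen 7 (rule 101): 010101011111101
Gen 8 (rule 110): 111111110000111
Gen 9 (rule 60): 100000001000100
Gen 10 (rule 101): 101111101010101
Gen 11 (rule 110): 111000111111111
Gen 12 (rule 60): 100100100000000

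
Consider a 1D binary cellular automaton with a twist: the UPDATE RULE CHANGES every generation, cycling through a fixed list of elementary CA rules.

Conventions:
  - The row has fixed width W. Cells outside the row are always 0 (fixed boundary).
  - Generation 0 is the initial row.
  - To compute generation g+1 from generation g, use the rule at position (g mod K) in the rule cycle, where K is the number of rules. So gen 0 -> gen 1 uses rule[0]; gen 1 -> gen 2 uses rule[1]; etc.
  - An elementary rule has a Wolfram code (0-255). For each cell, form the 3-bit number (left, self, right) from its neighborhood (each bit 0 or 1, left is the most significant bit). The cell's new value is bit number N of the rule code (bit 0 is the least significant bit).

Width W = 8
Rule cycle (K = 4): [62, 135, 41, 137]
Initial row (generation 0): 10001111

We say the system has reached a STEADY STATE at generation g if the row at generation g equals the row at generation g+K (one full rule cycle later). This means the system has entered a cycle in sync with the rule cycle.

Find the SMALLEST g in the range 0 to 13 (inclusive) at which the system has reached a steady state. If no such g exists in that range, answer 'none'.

Answer: none

Derivation:
Gen 0: 10001111
Gen 1 (rule 62): 11011000
Gen 2 (rule 135): 00000011
Gen 3 (rule 41): 11111010
Gen 4 (rule 137): 11110000
Gen 5 (rule 62): 10001000
Gen 6 (rule 135): 10111011
Gen 7 (rule 41): 01100110
Gen 8 (rule 137): 01000100
Gen 9 (rule 62): 11101110
Gen 10 (rule 135): 01000100
Gen 11 (rule 41): 00010001
Gen 12 (rule 137): 11000100
Gen 13 (rule 62): 10101110
Gen 14 (rule 135): 10100100
Gen 15 (rule 41): 01000001
Gen 16 (rule 137): 00011100
Gen 17 (rule 62): 00110010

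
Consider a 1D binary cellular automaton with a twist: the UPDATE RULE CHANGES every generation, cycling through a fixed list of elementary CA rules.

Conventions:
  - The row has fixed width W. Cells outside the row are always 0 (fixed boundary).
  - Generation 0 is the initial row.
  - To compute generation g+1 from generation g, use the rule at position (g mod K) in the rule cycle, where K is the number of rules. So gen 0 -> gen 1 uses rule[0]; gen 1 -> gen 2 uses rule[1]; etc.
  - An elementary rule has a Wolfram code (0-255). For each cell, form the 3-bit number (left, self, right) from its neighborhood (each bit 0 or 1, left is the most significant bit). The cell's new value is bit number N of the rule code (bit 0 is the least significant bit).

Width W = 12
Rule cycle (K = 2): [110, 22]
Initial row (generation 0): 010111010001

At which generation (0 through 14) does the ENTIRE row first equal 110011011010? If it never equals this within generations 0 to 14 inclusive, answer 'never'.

Gen 0: 010111010001
Gen 1 (rule 110): 111101110011
Gen 2 (rule 22): 000000001100
Gen 3 (rule 110): 000000011100
Gen 4 (rule 22): 000000100010
Gen 5 (rule 110): 000001100110
Gen 6 (rule 22): 000010011001
Gen 7 (rule 110): 000110111011
Gen 8 (rule 22): 001000000000
Gen 9 (rule 110): 011000000000
Gen 10 (rule 22): 100100000000
Gen 11 (rule 110): 101100000000
Gen 12 (rule 22): 100010000000
Gen 13 (rule 110): 100110000000
Gen 14 (rule 22): 111001000000

Answer: never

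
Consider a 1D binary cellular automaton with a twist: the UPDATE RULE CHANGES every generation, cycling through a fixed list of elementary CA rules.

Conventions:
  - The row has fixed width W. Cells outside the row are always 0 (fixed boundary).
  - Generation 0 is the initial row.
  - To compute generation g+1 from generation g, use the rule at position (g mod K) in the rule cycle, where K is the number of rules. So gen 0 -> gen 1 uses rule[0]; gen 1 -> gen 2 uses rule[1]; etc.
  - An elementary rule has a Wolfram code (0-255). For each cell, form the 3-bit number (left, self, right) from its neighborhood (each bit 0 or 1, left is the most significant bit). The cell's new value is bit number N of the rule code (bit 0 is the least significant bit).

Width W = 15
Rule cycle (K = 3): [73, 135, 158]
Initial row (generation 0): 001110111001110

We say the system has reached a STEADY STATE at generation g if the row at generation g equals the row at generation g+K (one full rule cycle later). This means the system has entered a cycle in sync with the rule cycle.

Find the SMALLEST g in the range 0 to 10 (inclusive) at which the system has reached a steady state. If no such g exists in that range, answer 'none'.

Answer: none

Derivation:
Gen 0: 001110111001110
Gen 1 (rule 73): 101010101001010
Gen 2 (rule 135): 101010101011010
Gen 3 (rule 158): 101010101010011
Gen 4 (rule 73): 000000000000011
Gen 5 (rule 135): 111111111111100
Gen 6 (rule 158): 111111111111010
Gen 7 (rule 73): 100000000001000
Gen 8 (rule 135): 101111111111011
Gen 9 (rule 158): 101111111110010
Gen 10 (rule 73): 001000000010000
Gen 11 (rule 135): 111011111110111
Gen 12 (rule 158): 110011111100110
Gen 13 (rule 73): 110010000100110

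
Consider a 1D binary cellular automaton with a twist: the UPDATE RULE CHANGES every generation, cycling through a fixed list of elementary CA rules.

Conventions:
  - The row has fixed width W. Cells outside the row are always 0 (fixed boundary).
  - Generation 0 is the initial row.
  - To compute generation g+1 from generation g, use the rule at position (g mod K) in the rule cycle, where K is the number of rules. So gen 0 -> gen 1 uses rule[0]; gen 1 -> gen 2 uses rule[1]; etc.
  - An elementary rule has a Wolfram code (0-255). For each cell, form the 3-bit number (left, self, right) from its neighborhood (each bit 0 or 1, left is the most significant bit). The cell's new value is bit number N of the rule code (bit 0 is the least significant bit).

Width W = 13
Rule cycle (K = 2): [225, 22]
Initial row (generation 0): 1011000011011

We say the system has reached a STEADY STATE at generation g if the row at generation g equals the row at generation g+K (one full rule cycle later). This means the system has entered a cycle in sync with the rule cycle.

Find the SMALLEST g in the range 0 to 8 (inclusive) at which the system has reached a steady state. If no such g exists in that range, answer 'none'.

Answer: none

Derivation:
Gen 0: 1011000011011
Gen 1 (rule 225): 0101011001101
Gen 2 (rule 22): 1101000110001
Gen 3 (rule 225): 0110010010100
Gen 4 (rule 22): 1001111110110
Gen 5 (rule 225): 0000111111010
Gen 6 (rule 22): 0001000000011
Gen 7 (rule 225): 1100011111001
Gen 8 (rule 22): 0010100000111
Gen 9 (rule 225): 1001001110011
Gen 10 (rule 22): 1111110001100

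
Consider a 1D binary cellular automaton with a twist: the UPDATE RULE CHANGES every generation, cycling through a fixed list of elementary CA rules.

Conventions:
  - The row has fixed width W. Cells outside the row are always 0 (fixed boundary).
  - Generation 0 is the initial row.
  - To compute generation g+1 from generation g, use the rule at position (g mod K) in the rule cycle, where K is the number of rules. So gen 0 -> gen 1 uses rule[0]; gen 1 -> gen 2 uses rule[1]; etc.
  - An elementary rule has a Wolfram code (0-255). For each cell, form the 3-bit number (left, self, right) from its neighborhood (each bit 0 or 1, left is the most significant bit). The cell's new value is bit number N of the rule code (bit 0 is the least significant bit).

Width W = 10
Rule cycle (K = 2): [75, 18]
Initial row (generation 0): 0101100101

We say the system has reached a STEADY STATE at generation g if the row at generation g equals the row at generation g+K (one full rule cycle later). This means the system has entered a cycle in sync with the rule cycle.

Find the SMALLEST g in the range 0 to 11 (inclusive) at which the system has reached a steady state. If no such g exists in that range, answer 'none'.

Gen 0: 0101100101
Gen 1 (rule 75): 1001101000
Gen 2 (rule 18): 0110000100
Gen 3 (rule 75): 1110111001
Gen 4 (rule 18): 0000000110
Gen 5 (rule 75): 1111111110
Gen 6 (rule 18): 0000000001
Gen 7 (rule 75): 1111111110
Gen 8 (rule 18): 0000000001
Gen 9 (rule 75): 1111111110
Gen 10 (rule 18): 0000000001
Gen 11 (rule 75): 1111111110
Gen 12 (rule 18): 0000000001
Gen 13 (rule 75): 1111111110

Answer: 5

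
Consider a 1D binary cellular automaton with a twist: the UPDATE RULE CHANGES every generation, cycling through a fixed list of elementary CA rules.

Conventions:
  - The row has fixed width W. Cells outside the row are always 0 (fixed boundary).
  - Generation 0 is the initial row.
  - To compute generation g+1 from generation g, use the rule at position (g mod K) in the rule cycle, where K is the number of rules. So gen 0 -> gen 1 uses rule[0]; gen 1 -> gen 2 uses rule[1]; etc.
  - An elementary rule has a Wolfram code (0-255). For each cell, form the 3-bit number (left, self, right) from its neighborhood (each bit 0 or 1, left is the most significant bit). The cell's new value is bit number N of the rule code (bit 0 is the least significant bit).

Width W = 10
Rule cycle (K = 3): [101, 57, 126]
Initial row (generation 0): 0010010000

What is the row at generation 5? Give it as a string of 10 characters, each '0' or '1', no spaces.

Answer: 1111111001

Derivation:
Gen 0: 0010010000
Gen 1 (rule 101): 1010010111
Gen 2 (rule 57): 0101001100
Gen 3 (rule 126): 1111111110
Gen 4 (rule 101): 0000000010
Gen 5 (rule 57): 1111111001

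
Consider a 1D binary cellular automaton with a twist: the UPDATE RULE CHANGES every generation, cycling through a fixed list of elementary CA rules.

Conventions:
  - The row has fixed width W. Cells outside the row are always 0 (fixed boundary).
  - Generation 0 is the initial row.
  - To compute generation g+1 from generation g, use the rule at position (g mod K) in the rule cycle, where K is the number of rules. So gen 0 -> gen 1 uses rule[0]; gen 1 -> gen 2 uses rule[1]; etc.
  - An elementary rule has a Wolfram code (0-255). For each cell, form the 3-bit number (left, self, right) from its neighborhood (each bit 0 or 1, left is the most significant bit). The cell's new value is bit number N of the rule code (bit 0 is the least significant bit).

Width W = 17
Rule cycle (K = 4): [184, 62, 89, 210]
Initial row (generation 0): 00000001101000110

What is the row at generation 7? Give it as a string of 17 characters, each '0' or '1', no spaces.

Gen 0: 00000001101000110
Gen 1 (rule 184): 00000001010100101
Gen 2 (rule 62): 00000011111111111
Gen 3 (rule 89): 11111010000000001
Gen 4 (rule 210): 01111001000000010
Gen 5 (rule 184): 01110100100000001
Gen 6 (rule 62): 11001111110000011
Gen 7 (rule 89): 11101000011111011

Answer: 11101000011111011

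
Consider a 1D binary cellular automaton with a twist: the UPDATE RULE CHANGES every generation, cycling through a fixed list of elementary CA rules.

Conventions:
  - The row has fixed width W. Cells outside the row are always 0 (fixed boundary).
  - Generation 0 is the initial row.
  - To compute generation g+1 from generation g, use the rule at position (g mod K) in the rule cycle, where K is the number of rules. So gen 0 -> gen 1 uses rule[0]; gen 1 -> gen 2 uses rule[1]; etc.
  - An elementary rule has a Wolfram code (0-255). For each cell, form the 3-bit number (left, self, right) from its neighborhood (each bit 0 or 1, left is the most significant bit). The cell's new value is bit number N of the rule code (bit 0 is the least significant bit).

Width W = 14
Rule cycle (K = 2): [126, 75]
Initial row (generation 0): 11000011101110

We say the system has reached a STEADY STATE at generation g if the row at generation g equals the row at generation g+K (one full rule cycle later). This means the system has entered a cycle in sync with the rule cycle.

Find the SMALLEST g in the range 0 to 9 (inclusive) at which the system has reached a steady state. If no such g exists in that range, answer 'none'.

Answer: none

Derivation:
Gen 0: 11000011101110
Gen 1 (rule 126): 11100110111011
Gen 2 (rule 75): 10101110101011
Gen 3 (rule 126): 11111011111111
Gen 4 (rule 75): 10001010000001
Gen 5 (rule 126): 11011111000011
Gen 6 (rule 75): 11010001011111
Gen 7 (rule 126): 11111011110001
Gen 8 (rule 75): 10001010010110
Gen 9 (rule 126): 11011111111111
Gen 10 (rule 75): 11010000000001
Gen 11 (rule 126): 11111000000011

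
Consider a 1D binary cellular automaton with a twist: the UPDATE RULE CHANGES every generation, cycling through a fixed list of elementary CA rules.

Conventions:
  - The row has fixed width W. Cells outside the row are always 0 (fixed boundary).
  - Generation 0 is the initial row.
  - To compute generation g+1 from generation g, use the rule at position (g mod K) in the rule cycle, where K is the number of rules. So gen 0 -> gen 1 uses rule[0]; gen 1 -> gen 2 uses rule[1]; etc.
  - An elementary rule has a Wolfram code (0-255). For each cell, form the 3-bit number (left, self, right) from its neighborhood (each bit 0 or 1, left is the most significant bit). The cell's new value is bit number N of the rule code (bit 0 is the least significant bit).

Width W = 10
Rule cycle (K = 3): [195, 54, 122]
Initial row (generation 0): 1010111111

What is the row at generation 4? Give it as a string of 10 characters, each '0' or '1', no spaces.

Answer: 1110000111

Derivation:
Gen 0: 1010111111
Gen 1 (rule 195): 0000011111
Gen 2 (rule 54): 0000100000
Gen 3 (rule 122): 0001010000
Gen 4 (rule 195): 1110000111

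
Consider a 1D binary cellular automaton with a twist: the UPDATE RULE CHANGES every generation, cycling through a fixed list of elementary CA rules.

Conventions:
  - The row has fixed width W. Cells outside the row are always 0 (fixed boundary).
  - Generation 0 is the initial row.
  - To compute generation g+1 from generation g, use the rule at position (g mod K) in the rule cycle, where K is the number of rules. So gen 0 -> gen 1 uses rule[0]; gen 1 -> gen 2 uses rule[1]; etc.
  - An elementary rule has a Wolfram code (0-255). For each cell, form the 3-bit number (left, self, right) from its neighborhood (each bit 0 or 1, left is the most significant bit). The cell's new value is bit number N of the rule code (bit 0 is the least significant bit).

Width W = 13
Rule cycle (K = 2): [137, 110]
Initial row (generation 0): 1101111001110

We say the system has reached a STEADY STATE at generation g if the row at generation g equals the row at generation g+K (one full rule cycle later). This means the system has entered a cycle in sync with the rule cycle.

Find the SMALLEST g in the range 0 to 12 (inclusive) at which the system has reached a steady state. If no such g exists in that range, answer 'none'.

Answer: none

Derivation:
Gen 0: 1101111001110
Gen 1 (rule 137): 1001110001100
Gen 2 (rule 110): 1011010011100
Gen 3 (rule 137): 0010000011001
Gen 4 (rule 110): 0110000111011
Gen 5 (rule 137): 0100110110010
Gen 6 (rule 110): 1101111110110
Gen 7 (rule 137): 1001111100100
Gen 8 (rule 110): 1011000101100
Gen 9 (rule 137): 0010010001001
Gen 10 (rule 110): 0110110011011
Gen 11 (rule 137): 0100100010010
Gen 12 (rule 110): 1101100110110
Gen 13 (rule 137): 1001000100100
Gen 14 (rule 110): 1011001101100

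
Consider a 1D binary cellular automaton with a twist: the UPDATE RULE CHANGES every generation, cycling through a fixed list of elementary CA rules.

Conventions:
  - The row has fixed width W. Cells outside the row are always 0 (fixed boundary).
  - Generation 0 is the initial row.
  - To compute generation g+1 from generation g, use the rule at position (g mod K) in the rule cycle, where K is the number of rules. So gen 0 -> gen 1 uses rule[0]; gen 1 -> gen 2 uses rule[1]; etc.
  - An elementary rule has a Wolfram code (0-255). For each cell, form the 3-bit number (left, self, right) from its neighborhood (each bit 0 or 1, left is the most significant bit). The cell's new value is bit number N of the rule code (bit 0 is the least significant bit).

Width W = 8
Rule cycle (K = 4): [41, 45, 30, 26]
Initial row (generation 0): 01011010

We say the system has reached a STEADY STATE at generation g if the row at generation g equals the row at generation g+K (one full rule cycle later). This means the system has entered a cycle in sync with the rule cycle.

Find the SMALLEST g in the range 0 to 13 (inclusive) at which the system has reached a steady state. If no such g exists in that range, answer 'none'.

Answer: none

Derivation:
Gen 0: 01011010
Gen 1 (rule 41): 00110100
Gen 2 (rule 45): 10101101
Gen 3 (rule 30): 10101001
Gen 4 (rule 26): 00000110
Gen 5 (rule 41): 11110100
Gen 6 (rule 45): 10001101
Gen 7 (rule 30): 11011001
Gen 8 (rule 26): 10010110
Gen 9 (rule 41): 00001100
Gen 10 (rule 45): 11101001
Gen 11 (rule 30): 10001111
Gen 12 (rule 26): 01011000
Gen 13 (rule 41): 00110011
Gen 14 (rule 45): 10100010
Gen 15 (rule 30): 10110111
Gen 16 (rule 26): 00100100
Gen 17 (rule 41): 10000001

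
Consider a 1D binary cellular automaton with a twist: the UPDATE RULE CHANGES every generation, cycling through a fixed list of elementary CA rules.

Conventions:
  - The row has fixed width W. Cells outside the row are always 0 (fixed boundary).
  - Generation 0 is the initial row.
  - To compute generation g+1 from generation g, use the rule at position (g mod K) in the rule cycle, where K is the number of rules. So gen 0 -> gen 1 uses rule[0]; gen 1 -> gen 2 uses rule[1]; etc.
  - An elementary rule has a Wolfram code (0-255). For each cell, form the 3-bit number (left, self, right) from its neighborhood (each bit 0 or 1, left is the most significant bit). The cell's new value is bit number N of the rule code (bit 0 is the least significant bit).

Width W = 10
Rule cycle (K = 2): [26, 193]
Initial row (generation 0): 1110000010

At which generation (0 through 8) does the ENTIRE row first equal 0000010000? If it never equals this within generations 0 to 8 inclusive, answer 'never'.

Gen 0: 1110000010
Gen 1 (rule 26): 1001000101
Gen 2 (rule 193): 0000010000
Gen 3 (rule 26): 0000101000
Gen 4 (rule 193): 1110000011
Gen 5 (rule 26): 1001000110
Gen 6 (rule 193): 0000010010
Gen 7 (rule 26): 0000101101
Gen 8 (rule 193): 1110000100

Answer: 2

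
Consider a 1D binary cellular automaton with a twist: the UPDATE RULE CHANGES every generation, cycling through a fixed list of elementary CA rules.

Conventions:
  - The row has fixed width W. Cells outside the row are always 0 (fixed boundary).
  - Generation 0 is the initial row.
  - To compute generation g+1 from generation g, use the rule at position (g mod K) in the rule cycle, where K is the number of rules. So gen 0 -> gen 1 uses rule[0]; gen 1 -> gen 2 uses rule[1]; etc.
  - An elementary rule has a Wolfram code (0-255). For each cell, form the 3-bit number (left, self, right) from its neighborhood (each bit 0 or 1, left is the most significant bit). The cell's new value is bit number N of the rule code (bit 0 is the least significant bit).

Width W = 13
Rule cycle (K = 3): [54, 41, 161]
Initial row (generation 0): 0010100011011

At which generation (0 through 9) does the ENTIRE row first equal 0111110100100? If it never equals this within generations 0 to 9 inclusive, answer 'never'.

Answer: 1

Derivation:
Gen 0: 0010100011011
Gen 1 (rule 54): 0111110100100
Gen 2 (rule 41): 0100001000001
Gen 3 (rule 161): 0001100011100
Gen 4 (rule 54): 0010010100010
Gen 5 (rule 41): 1000001001000
Gen 6 (rule 161): 0011100000011
Gen 7 (rule 54): 0100010000100
Gen 8 (rule 41): 0001000110001
Gen 9 (rule 161): 1100010000100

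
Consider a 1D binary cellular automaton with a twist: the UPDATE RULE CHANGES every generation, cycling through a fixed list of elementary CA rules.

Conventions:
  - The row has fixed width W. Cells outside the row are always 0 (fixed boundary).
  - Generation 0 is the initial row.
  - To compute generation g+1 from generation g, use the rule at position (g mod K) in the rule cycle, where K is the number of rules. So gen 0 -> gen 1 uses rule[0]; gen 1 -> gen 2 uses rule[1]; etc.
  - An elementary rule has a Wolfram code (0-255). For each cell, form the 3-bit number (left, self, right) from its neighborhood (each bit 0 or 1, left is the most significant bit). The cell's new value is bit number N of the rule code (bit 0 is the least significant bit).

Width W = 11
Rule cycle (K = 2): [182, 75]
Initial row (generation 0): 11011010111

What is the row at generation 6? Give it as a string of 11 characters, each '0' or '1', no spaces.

Answer: 11100011001

Derivation:
Gen 0: 11011010111
Gen 1 (rule 182): 00100111010
Gen 2 (rule 75): 11001101000
Gen 3 (rule 182): 00110011100
Gen 4 (rule 75): 11110110101
Gen 5 (rule 182): 01101001111
Gen 6 (rule 75): 11100011001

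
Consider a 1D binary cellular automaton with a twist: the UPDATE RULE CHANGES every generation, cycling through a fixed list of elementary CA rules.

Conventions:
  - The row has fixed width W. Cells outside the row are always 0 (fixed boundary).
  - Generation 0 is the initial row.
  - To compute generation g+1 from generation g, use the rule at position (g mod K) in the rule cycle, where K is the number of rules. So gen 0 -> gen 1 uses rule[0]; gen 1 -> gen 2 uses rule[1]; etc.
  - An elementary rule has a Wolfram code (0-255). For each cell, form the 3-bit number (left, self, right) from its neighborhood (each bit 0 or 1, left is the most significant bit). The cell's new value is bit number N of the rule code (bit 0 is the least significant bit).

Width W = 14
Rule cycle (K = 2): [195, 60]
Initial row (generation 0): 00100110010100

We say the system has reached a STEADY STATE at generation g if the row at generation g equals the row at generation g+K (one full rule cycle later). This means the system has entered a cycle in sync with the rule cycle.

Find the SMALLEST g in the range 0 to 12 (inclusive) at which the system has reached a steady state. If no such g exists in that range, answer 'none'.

Gen 0: 00100110010100
Gen 1 (rule 195): 11001010100001
Gen 2 (rule 60): 10101111110001
Gen 3 (rule 195): 00000111110110
Gen 4 (rule 60): 00000100001101
Gen 5 (rule 195): 11111001110100
Gen 6 (rule 60): 10000101001110
Gen 7 (rule 195): 00111000010110
Gen 8 (rule 60): 00100100011101
Gen 9 (rule 195): 11001001101100
Gen 10 (rule 60): 10101101011010
Gen 11 (rule 195): 00000100001000
Gen 12 (rule 60): 00000110001100
Gen 13 (rule 195): 11111010110101
Gen 14 (rule 60): 10000111101111

Answer: none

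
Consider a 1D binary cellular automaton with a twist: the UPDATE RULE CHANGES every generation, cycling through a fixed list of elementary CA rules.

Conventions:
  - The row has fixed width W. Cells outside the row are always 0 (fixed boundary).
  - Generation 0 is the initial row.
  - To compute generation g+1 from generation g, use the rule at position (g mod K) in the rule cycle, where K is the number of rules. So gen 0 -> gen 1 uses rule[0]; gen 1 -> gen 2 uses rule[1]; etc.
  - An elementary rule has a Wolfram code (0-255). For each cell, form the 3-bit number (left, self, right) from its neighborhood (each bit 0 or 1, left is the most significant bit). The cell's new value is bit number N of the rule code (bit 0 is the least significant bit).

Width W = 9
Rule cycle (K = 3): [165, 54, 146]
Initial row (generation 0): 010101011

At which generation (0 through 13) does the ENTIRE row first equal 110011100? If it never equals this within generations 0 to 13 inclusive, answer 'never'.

Answer: never

Derivation:
Gen 0: 010101011
Gen 1 (rule 165): 011111100
Gen 2 (rule 54): 100000010
Gen 3 (rule 146): 010000101
Gen 4 (rule 165): 010110111
Gen 5 (rule 54): 111001000
Gen 6 (rule 146): 010110100
Gen 7 (rule 165): 011001101
Gen 8 (rule 54): 100110011
Gen 9 (rule 146): 011001100
Gen 10 (rule 165): 000000001
Gen 11 (rule 54): 000000011
Gen 12 (rule 146): 000000100
Gen 13 (rule 165): 111110101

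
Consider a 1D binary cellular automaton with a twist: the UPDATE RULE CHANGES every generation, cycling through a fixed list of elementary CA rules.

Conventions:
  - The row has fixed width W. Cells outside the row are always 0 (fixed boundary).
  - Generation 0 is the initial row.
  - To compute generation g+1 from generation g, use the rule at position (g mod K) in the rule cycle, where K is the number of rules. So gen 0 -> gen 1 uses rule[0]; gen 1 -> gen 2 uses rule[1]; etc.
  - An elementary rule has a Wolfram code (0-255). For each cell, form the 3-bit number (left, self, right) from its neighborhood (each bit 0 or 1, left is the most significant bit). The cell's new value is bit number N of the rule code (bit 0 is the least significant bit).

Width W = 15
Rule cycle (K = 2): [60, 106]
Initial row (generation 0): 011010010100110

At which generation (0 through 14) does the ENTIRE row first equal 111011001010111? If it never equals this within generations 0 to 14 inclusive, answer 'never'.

Gen 0: 011010010100110
Gen 1 (rule 60): 010111011110101
Gen 2 (rule 106): 101101110011010
Gen 3 (rule 60): 111011001010111
Gen 4 (rule 106): 101111010101101
Gen 5 (rule 60): 111000111111011
Gen 6 (rule 106): 101001100001111
Gen 7 (rule 60): 111101010001000
Gen 8 (rule 106): 100110100010000
Gen 9 (rule 60): 110101110011000
Gen 10 (rule 106): 111011010111000
Gen 11 (rule 60): 100110111100100
Gen 12 (rule 106): 001111100101000
Gen 13 (rule 60): 001000010111100
Gen 14 (rule 106): 010000101100100

Answer: 3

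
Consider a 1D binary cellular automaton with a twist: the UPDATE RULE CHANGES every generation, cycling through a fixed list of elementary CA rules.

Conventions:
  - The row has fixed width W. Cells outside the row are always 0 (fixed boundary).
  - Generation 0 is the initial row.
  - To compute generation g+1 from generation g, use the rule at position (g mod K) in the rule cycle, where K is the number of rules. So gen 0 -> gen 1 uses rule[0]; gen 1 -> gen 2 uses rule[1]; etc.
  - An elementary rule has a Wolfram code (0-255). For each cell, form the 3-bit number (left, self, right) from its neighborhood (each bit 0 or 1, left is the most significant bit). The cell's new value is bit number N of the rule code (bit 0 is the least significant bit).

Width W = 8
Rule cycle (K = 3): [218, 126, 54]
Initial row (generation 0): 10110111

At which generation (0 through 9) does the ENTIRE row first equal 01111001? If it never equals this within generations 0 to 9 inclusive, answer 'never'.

Answer: 8

Derivation:
Gen 0: 10110111
Gen 1 (rule 218): 00110111
Gen 2 (rule 126): 01111101
Gen 3 (rule 54): 10000011
Gen 4 (rule 218): 01000111
Gen 5 (rule 126): 11101101
Gen 6 (rule 54): 00010011
Gen 7 (rule 218): 00101111
Gen 8 (rule 126): 01111001
Gen 9 (rule 54): 10000111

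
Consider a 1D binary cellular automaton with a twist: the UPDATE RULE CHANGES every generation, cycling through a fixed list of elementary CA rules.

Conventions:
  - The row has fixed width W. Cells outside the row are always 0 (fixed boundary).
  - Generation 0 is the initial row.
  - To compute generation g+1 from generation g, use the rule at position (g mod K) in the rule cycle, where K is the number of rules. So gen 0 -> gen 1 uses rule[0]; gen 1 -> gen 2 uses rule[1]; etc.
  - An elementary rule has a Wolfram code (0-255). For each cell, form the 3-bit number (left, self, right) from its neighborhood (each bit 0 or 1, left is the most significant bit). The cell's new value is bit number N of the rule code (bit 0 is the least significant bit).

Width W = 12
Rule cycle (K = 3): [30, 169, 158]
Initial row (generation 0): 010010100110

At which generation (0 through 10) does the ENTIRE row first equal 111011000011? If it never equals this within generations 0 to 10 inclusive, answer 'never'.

Gen 0: 010010100110
Gen 1 (rule 30): 111110111101
Gen 2 (rule 169): 111101111010
Gen 3 (rule 158): 111001110011
Gen 4 (rule 30): 100111001110
Gen 5 (rule 169): 000110001100
Gen 6 (rule 158): 001101011010
Gen 7 (rule 30): 011001010011
Gen 8 (rule 169): 010000100010
Gen 9 (rule 158): 111001110111
Gen 10 (rule 30): 100111000100

Answer: never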